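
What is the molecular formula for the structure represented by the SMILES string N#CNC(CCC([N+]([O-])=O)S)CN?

C6H12N4O2S

Heavy atoms from the SMILES: 6 C, 4 N, 2 O, 1 S.
Implicit hydrogens by atom environment:
  3 × C: 2 H each → 6
  2 × C: 1 H each → 2
  1 × C: no H
  1 × N: 2 H
  1 × N: 1 H
  1 × N: no H
  1 × N (charge +1): no H
  1 × O: no H
  1 × O (charge -1): no H
  1 × S: 1 H
  Total hydrogens = 12.
Molecular formula: C6H12N4O2S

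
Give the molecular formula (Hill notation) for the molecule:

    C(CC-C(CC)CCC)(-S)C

Heavy atoms from the SMILES: 10 C, 1 S.
Implicit hydrogens by atom environment:
  5 × C: 2 H each → 10
  3 × C: 3 H each → 9
  2 × C: 1 H each → 2
  1 × S: 1 H
  Total hydrogens = 22.
Molecular formula: C10H22S

C10H22S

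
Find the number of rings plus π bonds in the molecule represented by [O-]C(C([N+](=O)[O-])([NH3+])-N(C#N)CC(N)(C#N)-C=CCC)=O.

Molecular formula from the SMILES: C10H14N6O4.
DoU = (2C + 2 + N − H − X)/2 = (2·10 + 2 + 6 − 14 − 0)/2 = 14/2 = 7.
(Structurally: 0 ring(s) + 7 π bond(s) = 7.)

7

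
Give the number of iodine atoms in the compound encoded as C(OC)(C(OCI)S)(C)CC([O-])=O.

The symbol for iodine appears 1 time in the SMILES.

1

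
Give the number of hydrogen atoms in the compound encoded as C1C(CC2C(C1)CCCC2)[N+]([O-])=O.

Hydrogens are implicit in SMILES; fill each atom to its normal valence:
  7 × C: 2 H each → 14
  3 × C: 1 H each → 3
  1 × N (charge +1): no H
  1 × O: no H
  1 × O (charge -1): no H
  Total hydrogens = 17.

17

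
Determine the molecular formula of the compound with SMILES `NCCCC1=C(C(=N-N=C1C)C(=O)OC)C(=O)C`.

Heavy atoms from the SMILES: 12 C, 3 N, 3 O.
Implicit hydrogens by atom environment:
  4 × C (aromatic): no H
  3 × C: 3 H each → 9
  3 × C: 2 H each → 6
  3 × O: no H
  2 × C: no H
  2 × N (aromatic): no H
  1 × N: 2 H
  Total hydrogens = 17.
Molecular formula: C12H17N3O3

C12H17N3O3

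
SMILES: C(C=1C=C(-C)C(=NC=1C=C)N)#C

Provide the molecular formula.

C10H10N2

Heavy atoms from the SMILES: 10 C, 2 N.
Implicit hydrogens by atom environment:
  4 × C (aromatic): no H
  2 × C: 1 H each → 2
  1 × C: 3 H
  1 × C: 2 H
  1 × C (aromatic): 1 H
  1 × C: no H
  1 × N: 2 H
  1 × N (aromatic): no H
  Total hydrogens = 10.
Molecular formula: C10H10N2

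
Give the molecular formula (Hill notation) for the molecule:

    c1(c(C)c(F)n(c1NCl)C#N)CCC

Heavy atoms from the SMILES: 9 C, 1 Cl, 1 F, 3 N.
Implicit hydrogens by atom environment:
  4 × C (aromatic): no H
  2 × C: 3 H each → 6
  2 × C: 2 H each → 4
  1 × C: no H
  1 × Cl: no H
  1 × F: no H
  1 × N: 1 H
  1 × N (aromatic): no H
  1 × N: no H
  Total hydrogens = 11.
Molecular formula: C9H11ClFN3

C9H11ClFN3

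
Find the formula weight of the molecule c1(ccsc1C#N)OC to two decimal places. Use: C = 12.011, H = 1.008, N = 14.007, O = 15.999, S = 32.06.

139.17

Molecular formula: C6H5NOS.
M = 6×12.011 + 5×1.008 + 1×14.007 + 1×15.999 + 1×32.06 = 139.17 g/mol.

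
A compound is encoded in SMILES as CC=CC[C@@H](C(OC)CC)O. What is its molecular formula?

C9H18O2

Heavy atoms from the SMILES: 9 C, 2 O.
Implicit hydrogens by atom environment:
  4 × C: 1 H each → 4
  3 × C: 3 H each → 9
  2 × C: 2 H each → 4
  1 × O: 1 H
  1 × O: no H
  Total hydrogens = 18.
Molecular formula: C9H18O2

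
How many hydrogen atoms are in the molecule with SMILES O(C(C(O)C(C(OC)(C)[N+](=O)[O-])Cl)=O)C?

12

Hydrogens are implicit in SMILES; fill each atom to its normal valence:
  4 × O: no H
  3 × C: 3 H each → 9
  2 × C: 1 H each → 2
  2 × C: no H
  1 × Cl: no H
  1 × N (charge +1): no H
  1 × O: 1 H
  1 × O (charge -1): no H
  Total hydrogens = 12.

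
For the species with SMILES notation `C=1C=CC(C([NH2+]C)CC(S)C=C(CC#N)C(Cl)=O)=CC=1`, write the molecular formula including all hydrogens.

Heavy atoms from the SMILES: 15 C, 1 Cl, 2 N, 1 O, 1 S.
Implicit hydrogens by atom environment:
  5 × C (aromatic): 1 H each → 5
  3 × C: 1 H each → 3
  3 × C: no H
  2 × C: 2 H each → 4
  1 × C: 3 H
  1 × C (aromatic): no H
  1 × Cl: no H
  1 × N (charge +1): 2 H
  1 × N: no H
  1 × O: no H
  1 × S: 1 H
  Total hydrogens = 18.
Net charge +1.
Molecular formula: C15H18ClN2OS+

C15H18ClN2OS+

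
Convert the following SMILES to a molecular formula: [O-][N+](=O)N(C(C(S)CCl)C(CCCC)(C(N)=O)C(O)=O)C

C11H20ClN3O5S

Heavy atoms from the SMILES: 11 C, 1 Cl, 3 N, 5 O, 1 S.
Implicit hydrogens by atom environment:
  4 × C: 2 H each → 8
  3 × C: no H
  3 × O: no H
  2 × C: 3 H each → 6
  2 × C: 1 H each → 2
  1 × Cl: no H
  1 × N: 2 H
  1 × N: no H
  1 × N (charge +1): no H
  1 × O: 1 H
  1 × O (charge -1): no H
  1 × S: 1 H
  Total hydrogens = 20.
Molecular formula: C11H20ClN3O5S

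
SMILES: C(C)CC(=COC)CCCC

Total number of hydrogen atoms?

20

Hydrogens are implicit in SMILES; fill each atom to its normal valence:
  5 × C: 2 H each → 10
  3 × C: 3 H each → 9
  1 × C: 1 H
  1 × C: no H
  1 × O: no H
  Total hydrogens = 20.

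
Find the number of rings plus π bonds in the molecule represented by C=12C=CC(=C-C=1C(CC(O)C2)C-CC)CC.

Molecular formula from the SMILES: C15H22O.
DoU = (2C + 2 + N − H − X)/2 = (2·15 + 2 + 0 − 22 − 0)/2 = 10/2 = 5.
(Structurally: 2 ring(s) + 3 π bond(s) = 5.)

5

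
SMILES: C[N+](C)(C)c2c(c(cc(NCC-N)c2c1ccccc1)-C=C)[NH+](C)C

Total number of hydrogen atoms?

Hydrogens are implicit in SMILES; fill each atom to its normal valence:
  6 × C (aromatic): 1 H each → 6
  6 × C (aromatic): no H
  5 × C: 3 H each → 15
  3 × C: 2 H each → 6
  1 × C: 1 H
  1 × N: 2 H
  1 × N: 1 H
  1 × N (charge +1): 1 H
  1 × N (charge +1): no H
  Total hydrogens = 32.

32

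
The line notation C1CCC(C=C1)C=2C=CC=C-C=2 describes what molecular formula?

Heavy atoms from the SMILES: 12 C.
Implicit hydrogens by atom environment:
  5 × C (aromatic): 1 H each → 5
  3 × C: 2 H each → 6
  3 × C: 1 H each → 3
  1 × C (aromatic): no H
  Total hydrogens = 14.
Molecular formula: C12H14

C12H14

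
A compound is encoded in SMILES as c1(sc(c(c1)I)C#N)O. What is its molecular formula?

Heavy atoms from the SMILES: 5 C, 1 I, 1 N, 1 O, 1 S.
Implicit hydrogens by atom environment:
  3 × C (aromatic): no H
  1 × C (aromatic): 1 H
  1 × C: no H
  1 × I: no H
  1 × N: no H
  1 × O: 1 H
  1 × S (aromatic): no H
  Total hydrogens = 2.
Molecular formula: C5H2INOS

C5H2INOS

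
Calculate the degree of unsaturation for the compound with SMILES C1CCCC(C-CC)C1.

Molecular formula from the SMILES: C9H18.
DoU = (2C + 2 + N − H − X)/2 = (2·9 + 2 + 0 − 18 − 0)/2 = 2/2 = 1.
(Structurally: 1 ring(s) + 0 π bond(s) = 1.)

1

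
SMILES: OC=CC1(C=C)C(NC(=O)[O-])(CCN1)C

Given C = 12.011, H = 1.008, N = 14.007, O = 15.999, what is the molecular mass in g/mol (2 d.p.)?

Molecular formula: C10H15N2O3-.
M = 10×12.011 + 15×1.008 + 2×14.007 + 3×15.999 = 211.24 g/mol.

211.24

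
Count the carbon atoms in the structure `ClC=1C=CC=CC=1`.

6

The symbol for carbon appears 6 times in the SMILES. (Cl is a single chlorine, not C + l.)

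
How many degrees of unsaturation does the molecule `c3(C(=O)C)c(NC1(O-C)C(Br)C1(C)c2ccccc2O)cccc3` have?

10

Molecular formula from the SMILES: C19H20BrNO3.
DoU = (2C + 2 + N − H − X)/2 = (2·19 + 2 + 1 − 20 − 1)/2 = 20/2 = 10.
(Structurally: 3 ring(s) + 7 π bond(s) = 10.)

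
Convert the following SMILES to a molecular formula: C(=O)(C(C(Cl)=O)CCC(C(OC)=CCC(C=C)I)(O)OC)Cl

Heavy atoms from the SMILES: 14 C, 2 Cl, 1 I, 5 O.
Implicit hydrogens by atom environment:
  4 × C: 2 H each → 8
  4 × C: 1 H each → 4
  4 × C: no H
  4 × O: no H
  2 × C: 3 H each → 6
  2 × Cl: no H
  1 × I: no H
  1 × O: 1 H
  Total hydrogens = 19.
Molecular formula: C14H19Cl2IO5

C14H19Cl2IO5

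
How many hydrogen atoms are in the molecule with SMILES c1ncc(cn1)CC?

Hydrogens are implicit in SMILES; fill each atom to its normal valence:
  3 × C (aromatic): 1 H each → 3
  2 × N (aromatic): no H
  1 × C: 3 H
  1 × C: 2 H
  1 × C (aromatic): no H
  Total hydrogens = 8.

8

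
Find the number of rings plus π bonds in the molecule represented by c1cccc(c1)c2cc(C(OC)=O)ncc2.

9

Molecular formula from the SMILES: C13H11NO2.
DoU = (2C + 2 + N − H − X)/2 = (2·13 + 2 + 1 − 11 − 0)/2 = 18/2 = 9.
(Structurally: 2 ring(s) + 7 π bond(s) = 9.)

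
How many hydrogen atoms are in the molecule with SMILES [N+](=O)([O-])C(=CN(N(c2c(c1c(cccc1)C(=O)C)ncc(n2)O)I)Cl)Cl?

10

Hydrogens are implicit in SMILES; fill each atom to its normal valence:
  5 × C (aromatic): 1 H each → 5
  5 × C (aromatic): no H
  2 × C: no H
  2 × Cl: no H
  2 × N (aromatic): no H
  2 × N: no H
  2 × O: no H
  1 × C: 3 H
  1 × C: 1 H
  1 × I: no H
  1 × N (charge +1): no H
  1 × O: 1 H
  1 × O (charge -1): no H
  Total hydrogens = 10.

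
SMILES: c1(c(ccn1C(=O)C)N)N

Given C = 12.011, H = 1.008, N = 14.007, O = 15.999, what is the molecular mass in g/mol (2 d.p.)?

Molecular formula: C6H9N3O.
M = 6×12.011 + 9×1.008 + 3×14.007 + 1×15.999 = 139.16 g/mol.

139.16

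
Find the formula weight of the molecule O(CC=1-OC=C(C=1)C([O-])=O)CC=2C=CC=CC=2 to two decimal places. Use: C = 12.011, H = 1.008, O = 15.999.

231.23

Molecular formula: C13H11O4-.
M = 13×12.011 + 11×1.008 + 4×15.999 = 231.23 g/mol.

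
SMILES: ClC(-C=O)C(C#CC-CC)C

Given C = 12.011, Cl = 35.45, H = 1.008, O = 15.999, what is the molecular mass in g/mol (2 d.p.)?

172.65

Molecular formula: C9H13ClO.
M = 9×12.011 + 1×35.45 + 13×1.008 + 1×15.999 = 172.65 g/mol.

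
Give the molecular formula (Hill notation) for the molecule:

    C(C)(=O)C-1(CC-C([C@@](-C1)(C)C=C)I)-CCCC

C15H25IO

Heavy atoms from the SMILES: 15 C, 1 I, 1 O.
Implicit hydrogens by atom environment:
  7 × C: 2 H each → 14
  3 × C: 3 H each → 9
  3 × C: no H
  2 × C: 1 H each → 2
  1 × I: no H
  1 × O: no H
  Total hydrogens = 25.
Molecular formula: C15H25IO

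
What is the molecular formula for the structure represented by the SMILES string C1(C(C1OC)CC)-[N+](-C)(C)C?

C9H20NO+

Heavy atoms from the SMILES: 9 C, 1 N, 1 O.
Implicit hydrogens by atom environment:
  5 × C: 3 H each → 15
  3 × C: 1 H each → 3
  1 × C: 2 H
  1 × N (charge +1): no H
  1 × O: no H
  Total hydrogens = 20.
Net charge +1.
Molecular formula: C9H20NO+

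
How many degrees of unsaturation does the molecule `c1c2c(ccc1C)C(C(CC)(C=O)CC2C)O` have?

6

Molecular formula from the SMILES: C15H20O2.
DoU = (2C + 2 + N − H − X)/2 = (2·15 + 2 + 0 − 20 − 0)/2 = 12/2 = 6.
(Structurally: 2 ring(s) + 4 π bond(s) = 6.)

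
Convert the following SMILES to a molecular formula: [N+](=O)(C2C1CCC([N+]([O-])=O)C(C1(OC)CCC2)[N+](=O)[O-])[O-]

Heavy atoms from the SMILES: 11 C, 3 N, 7 O.
Implicit hydrogens by atom environment:
  5 × C: 2 H each → 10
  4 × C: 1 H each → 4
  4 × O: no H
  3 × N (charge +1): no H
  3 × O (charge -1): no H
  1 × C: 3 H
  1 × C: no H
  Total hydrogens = 17.
Molecular formula: C11H17N3O7

C11H17N3O7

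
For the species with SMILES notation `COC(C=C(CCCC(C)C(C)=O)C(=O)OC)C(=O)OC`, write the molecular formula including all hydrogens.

Heavy atoms from the SMILES: 15 C, 6 O.
Implicit hydrogens by atom environment:
  6 × O: no H
  5 × C: 3 H each → 15
  4 × C: no H
  3 × C: 2 H each → 6
  3 × C: 1 H each → 3
  Total hydrogens = 24.
Molecular formula: C15H24O6

C15H24O6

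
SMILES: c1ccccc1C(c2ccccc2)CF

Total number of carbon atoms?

The symbol for carbon appears 14 times in the SMILES. Lowercase c denotes aromatic carbon and counts toward C.

14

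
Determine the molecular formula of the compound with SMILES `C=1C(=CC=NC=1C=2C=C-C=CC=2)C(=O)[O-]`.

C12H8NO2-

Heavy atoms from the SMILES: 12 C, 1 N, 2 O.
Implicit hydrogens by atom environment:
  8 × C (aromatic): 1 H each → 8
  3 × C (aromatic): no H
  1 × C: no H
  1 × N (aromatic): no H
  1 × O: no H
  1 × O (charge -1): no H
  Total hydrogens = 8.
Net charge -1.
Molecular formula: C12H8NO2-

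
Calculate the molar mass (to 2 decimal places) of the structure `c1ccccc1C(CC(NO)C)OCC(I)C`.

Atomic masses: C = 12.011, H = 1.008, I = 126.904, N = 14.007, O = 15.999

349.21

Molecular formula: C13H20INO2.
M = 13×12.011 + 20×1.008 + 1×126.904 + 1×14.007 + 2×15.999 = 349.21 g/mol.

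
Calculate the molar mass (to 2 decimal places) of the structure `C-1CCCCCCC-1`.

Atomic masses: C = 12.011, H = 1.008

Molecular formula: C8H16.
M = 8×12.011 + 16×1.008 = 112.22 g/mol.

112.22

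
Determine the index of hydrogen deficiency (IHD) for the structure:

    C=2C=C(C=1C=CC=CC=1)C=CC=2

8

Molecular formula from the SMILES: C12H10.
DoU = (2C + 2 + N − H − X)/2 = (2·12 + 2 + 0 − 10 − 0)/2 = 16/2 = 8.
(Structurally: 2 ring(s) + 6 π bond(s) = 8.)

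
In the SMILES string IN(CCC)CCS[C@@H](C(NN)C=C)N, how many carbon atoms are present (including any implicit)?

The symbol for carbon appears 9 times in the SMILES.

9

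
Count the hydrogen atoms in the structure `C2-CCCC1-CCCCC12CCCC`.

26

Hydrogens are implicit in SMILES; fill each atom to its normal valence:
  11 × C: 2 H each → 22
  1 × C: 3 H
  1 × C: 1 H
  1 × C: no H
  Total hydrogens = 26.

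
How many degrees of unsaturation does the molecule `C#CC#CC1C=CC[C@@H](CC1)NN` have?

6

Molecular formula from the SMILES: C11H14N2.
DoU = (2C + 2 + N − H − X)/2 = (2·11 + 2 + 2 − 14 − 0)/2 = 12/2 = 6.
(Structurally: 1 ring(s) + 5 π bond(s) = 6.)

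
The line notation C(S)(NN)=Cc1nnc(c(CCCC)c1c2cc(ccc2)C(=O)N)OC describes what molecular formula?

C18H23N5O2S

Heavy atoms from the SMILES: 18 C, 5 N, 2 O, 1 S.
Implicit hydrogens by atom environment:
  6 × C (aromatic): no H
  4 × C (aromatic): 1 H each → 4
  3 × C: 2 H each → 6
  2 × C: 3 H each → 6
  2 × C: no H
  2 × N: 2 H each → 4
  2 × N (aromatic): no H
  2 × O: no H
  1 × C: 1 H
  1 × N: 1 H
  1 × S: 1 H
  Total hydrogens = 23.
Molecular formula: C18H23N5O2S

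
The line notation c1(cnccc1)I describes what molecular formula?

C5H4IN

Heavy atoms from the SMILES: 5 C, 1 I, 1 N.
Implicit hydrogens by atom environment:
  4 × C (aromatic): 1 H each → 4
  1 × C (aromatic): no H
  1 × I: no H
  1 × N (aromatic): no H
  Total hydrogens = 4.
Molecular formula: C5H4IN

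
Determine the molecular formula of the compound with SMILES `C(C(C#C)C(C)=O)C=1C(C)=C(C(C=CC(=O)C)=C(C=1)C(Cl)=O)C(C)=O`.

Heavy atoms from the SMILES: 20 C, 1 Cl, 4 O.
Implicit hydrogens by atom environment:
  5 × C (aromatic): no H
  5 × C: no H
  4 × C: 3 H each → 12
  4 × C: 1 H each → 4
  4 × O: no H
  1 × C: 2 H
  1 × C (aromatic): 1 H
  1 × Cl: no H
  Total hydrogens = 19.
Molecular formula: C20H19ClO4

C20H19ClO4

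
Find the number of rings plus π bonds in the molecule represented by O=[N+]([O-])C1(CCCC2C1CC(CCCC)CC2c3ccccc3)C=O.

Molecular formula from the SMILES: C21H29NO3.
DoU = (2C + 2 + N − H − X)/2 = (2·21 + 2 + 1 − 29 − 0)/2 = 16/2 = 8.
(Structurally: 3 ring(s) + 5 π bond(s) = 8.)

8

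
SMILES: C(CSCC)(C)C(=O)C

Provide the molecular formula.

Heavy atoms from the SMILES: 7 C, 1 O, 1 S.
Implicit hydrogens by atom environment:
  3 × C: 3 H each → 9
  2 × C: 2 H each → 4
  1 × C: 1 H
  1 × C: no H
  1 × O: no H
  1 × S: no H
  Total hydrogens = 14.
Molecular formula: C7H14OS

C7H14OS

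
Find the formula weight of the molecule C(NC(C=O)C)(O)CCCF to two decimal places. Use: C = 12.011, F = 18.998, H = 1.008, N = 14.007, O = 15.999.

Molecular formula: C7H14FNO2.
M = 7×12.011 + 1×18.998 + 14×1.008 + 1×14.007 + 2×15.999 = 163.19 g/mol.

163.19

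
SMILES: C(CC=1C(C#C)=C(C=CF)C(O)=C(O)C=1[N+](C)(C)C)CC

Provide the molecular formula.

C17H23FNO2+

Heavy atoms from the SMILES: 17 C, 1 F, 1 N, 2 O.
Implicit hydrogens by atom environment:
  6 × C (aromatic): no H
  4 × C: 3 H each → 12
  3 × C: 2 H each → 6
  3 × C: 1 H each → 3
  2 × O: 1 H each → 2
  1 × C: no H
  1 × F: no H
  1 × N (charge +1): no H
  Total hydrogens = 23.
Net charge +1.
Molecular formula: C17H23FNO2+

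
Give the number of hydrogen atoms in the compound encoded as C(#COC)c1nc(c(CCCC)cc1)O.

Hydrogens are implicit in SMILES; fill each atom to its normal valence:
  3 × C: 2 H each → 6
  3 × C (aromatic): no H
  2 × C: 3 H each → 6
  2 × C (aromatic): 1 H each → 2
  2 × C: no H
  1 × N (aromatic): no H
  1 × O: 1 H
  1 × O: no H
  Total hydrogens = 15.

15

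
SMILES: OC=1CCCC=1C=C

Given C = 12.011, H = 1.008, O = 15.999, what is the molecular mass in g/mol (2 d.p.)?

110.16

Molecular formula: C7H10O.
M = 7×12.011 + 10×1.008 + 1×15.999 = 110.16 g/mol.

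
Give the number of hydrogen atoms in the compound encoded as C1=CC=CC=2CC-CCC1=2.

Hydrogens are implicit in SMILES; fill each atom to its normal valence:
  4 × C: 2 H each → 8
  4 × C (aromatic): 1 H each → 4
  2 × C (aromatic): no H
  Total hydrogens = 12.

12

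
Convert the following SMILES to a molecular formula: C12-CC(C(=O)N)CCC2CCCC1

C11H19NO

Heavy atoms from the SMILES: 11 C, 1 N, 1 O.
Implicit hydrogens by atom environment:
  7 × C: 2 H each → 14
  3 × C: 1 H each → 3
  1 × C: no H
  1 × N: 2 H
  1 × O: no H
  Total hydrogens = 19.
Molecular formula: C11H19NO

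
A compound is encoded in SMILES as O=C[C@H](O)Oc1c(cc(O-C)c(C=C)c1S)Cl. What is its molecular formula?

C11H11ClO4S

Heavy atoms from the SMILES: 11 C, 1 Cl, 4 O, 1 S.
Implicit hydrogens by atom environment:
  5 × C (aromatic): no H
  3 × C: 1 H each → 3
  3 × O: no H
  1 × C: 3 H
  1 × C: 2 H
  1 × C (aromatic): 1 H
  1 × Cl: no H
  1 × O: 1 H
  1 × S: 1 H
  Total hydrogens = 11.
Molecular formula: C11H11ClO4S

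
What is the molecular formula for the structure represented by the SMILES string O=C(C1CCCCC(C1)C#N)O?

C9H13NO2

Heavy atoms from the SMILES: 9 C, 1 N, 2 O.
Implicit hydrogens by atom environment:
  5 × C: 2 H each → 10
  2 × C: 1 H each → 2
  2 × C: no H
  1 × N: no H
  1 × O: 1 H
  1 × O: no H
  Total hydrogens = 13.
Molecular formula: C9H13NO2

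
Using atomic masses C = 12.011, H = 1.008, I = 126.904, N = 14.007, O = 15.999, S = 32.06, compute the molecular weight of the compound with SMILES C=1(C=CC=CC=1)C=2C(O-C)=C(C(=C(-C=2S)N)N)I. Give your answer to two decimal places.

372.22

Molecular formula: C13H13IN2OS.
M = 13×12.011 + 13×1.008 + 1×126.904 + 2×14.007 + 1×15.999 + 1×32.06 = 372.22 g/mol.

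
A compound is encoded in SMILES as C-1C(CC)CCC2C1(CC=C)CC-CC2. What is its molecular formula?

Heavy atoms from the SMILES: 15 C.
Implicit hydrogens by atom environment:
  10 × C: 2 H each → 20
  3 × C: 1 H each → 3
  1 × C: 3 H
  1 × C: no H
  Total hydrogens = 26.
Molecular formula: C15H26

C15H26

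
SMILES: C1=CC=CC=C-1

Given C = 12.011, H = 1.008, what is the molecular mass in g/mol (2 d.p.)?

78.11

Molecular formula: C6H6.
M = 6×12.011 + 6×1.008 = 78.11 g/mol.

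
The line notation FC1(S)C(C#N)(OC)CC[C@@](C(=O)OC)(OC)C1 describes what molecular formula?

Heavy atoms from the SMILES: 11 C, 1 F, 1 N, 4 O, 1 S.
Implicit hydrogens by atom environment:
  5 × C: no H
  4 × O: no H
  3 × C: 3 H each → 9
  3 × C: 2 H each → 6
  1 × F: no H
  1 × N: no H
  1 × S: 1 H
  Total hydrogens = 16.
Molecular formula: C11H16FNO4S

C11H16FNO4S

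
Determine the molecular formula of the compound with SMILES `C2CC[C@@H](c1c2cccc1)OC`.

C11H14O

Heavy atoms from the SMILES: 11 C, 1 O.
Implicit hydrogens by atom environment:
  4 × C (aromatic): 1 H each → 4
  3 × C: 2 H each → 6
  2 × C (aromatic): no H
  1 × C: 3 H
  1 × C: 1 H
  1 × O: no H
  Total hydrogens = 14.
Molecular formula: C11H14O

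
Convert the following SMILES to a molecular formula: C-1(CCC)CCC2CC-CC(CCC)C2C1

C16H30

Heavy atoms from the SMILES: 16 C.
Implicit hydrogens by atom environment:
  10 × C: 2 H each → 20
  4 × C: 1 H each → 4
  2 × C: 3 H each → 6
  Total hydrogens = 30.
Molecular formula: C16H30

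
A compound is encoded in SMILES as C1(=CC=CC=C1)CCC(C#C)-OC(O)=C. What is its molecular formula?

C13H14O2

Heavy atoms from the SMILES: 13 C, 2 O.
Implicit hydrogens by atom environment:
  5 × C (aromatic): 1 H each → 5
  3 × C: 2 H each → 6
  2 × C: 1 H each → 2
  2 × C: no H
  1 × C (aromatic): no H
  1 × O: 1 H
  1 × O: no H
  Total hydrogens = 14.
Molecular formula: C13H14O2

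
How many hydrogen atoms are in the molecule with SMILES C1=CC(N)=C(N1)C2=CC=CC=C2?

Hydrogens are implicit in SMILES; fill each atom to its normal valence:
  7 × C (aromatic): 1 H each → 7
  3 × C (aromatic): no H
  1 × N: 2 H
  1 × N (aromatic): 1 H
  Total hydrogens = 10.

10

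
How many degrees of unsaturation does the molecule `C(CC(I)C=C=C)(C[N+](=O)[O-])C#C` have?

Molecular formula from the SMILES: C9H10INO2.
DoU = (2C + 2 + N − H − X)/2 = (2·9 + 2 + 1 − 10 − 1)/2 = 10/2 = 5.
(Structurally: 0 ring(s) + 5 π bond(s) = 5.)

5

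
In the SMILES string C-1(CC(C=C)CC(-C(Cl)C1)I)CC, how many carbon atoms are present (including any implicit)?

11

The symbol for carbon appears 11 times in the SMILES. (Cl is a single chlorine, not C + l.)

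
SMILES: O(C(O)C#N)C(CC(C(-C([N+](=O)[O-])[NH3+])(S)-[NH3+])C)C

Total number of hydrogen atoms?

Hydrogens are implicit in SMILES; fill each atom to its normal valence:
  4 × C: 1 H each → 4
  2 × C: 3 H each → 6
  2 × C: no H
  2 × N (charge +1): 3 H each → 6
  2 × O: no H
  1 × C: 2 H
  1 × N (charge +1): no H
  1 × N: no H
  1 × O: 1 H
  1 × O (charge -1): no H
  1 × S: 1 H
  Total hydrogens = 20.

20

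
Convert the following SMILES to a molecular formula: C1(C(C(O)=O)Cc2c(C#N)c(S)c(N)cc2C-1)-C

Heavy atoms from the SMILES: 13 C, 2 N, 2 O, 1 S.
Implicit hydrogens by atom environment:
  5 × C (aromatic): no H
  2 × C: 2 H each → 4
  2 × C: 1 H each → 2
  2 × C: no H
  1 × C: 3 H
  1 × C (aromatic): 1 H
  1 × N: 2 H
  1 × N: no H
  1 × O: 1 H
  1 × O: no H
  1 × S: 1 H
  Total hydrogens = 14.
Molecular formula: C13H14N2O2S

C13H14N2O2S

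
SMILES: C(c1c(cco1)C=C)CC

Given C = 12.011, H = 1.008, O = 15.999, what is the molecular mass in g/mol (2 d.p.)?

136.19

Molecular formula: C9H12O.
M = 9×12.011 + 12×1.008 + 1×15.999 = 136.19 g/mol.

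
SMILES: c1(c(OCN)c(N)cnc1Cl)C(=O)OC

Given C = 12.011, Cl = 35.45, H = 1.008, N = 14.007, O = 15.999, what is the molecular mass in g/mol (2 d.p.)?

231.64

Molecular formula: C8H10ClN3O3.
M = 8×12.011 + 1×35.45 + 10×1.008 + 3×14.007 + 3×15.999 = 231.64 g/mol.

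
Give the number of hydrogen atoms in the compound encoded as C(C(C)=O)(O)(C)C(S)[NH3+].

12

Hydrogens are implicit in SMILES; fill each atom to its normal valence:
  2 × C: 3 H each → 6
  2 × C: no H
  1 × C: 1 H
  1 × N (charge +1): 3 H
  1 × O: 1 H
  1 × O: no H
  1 × S: 1 H
  Total hydrogens = 12.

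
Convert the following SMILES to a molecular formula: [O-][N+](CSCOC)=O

C3H7NO3S

Heavy atoms from the SMILES: 3 C, 1 N, 3 O, 1 S.
Implicit hydrogens by atom environment:
  2 × C: 2 H each → 4
  2 × O: no H
  1 × C: 3 H
  1 × N (charge +1): no H
  1 × O (charge -1): no H
  1 × S: no H
  Total hydrogens = 7.
Molecular formula: C3H7NO3S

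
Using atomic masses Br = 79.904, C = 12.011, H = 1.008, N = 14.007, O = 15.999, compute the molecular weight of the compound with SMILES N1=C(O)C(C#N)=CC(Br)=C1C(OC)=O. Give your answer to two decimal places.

257.04

Molecular formula: C8H5BrN2O3.
M = 1×79.904 + 8×12.011 + 5×1.008 + 2×14.007 + 3×15.999 = 257.04 g/mol.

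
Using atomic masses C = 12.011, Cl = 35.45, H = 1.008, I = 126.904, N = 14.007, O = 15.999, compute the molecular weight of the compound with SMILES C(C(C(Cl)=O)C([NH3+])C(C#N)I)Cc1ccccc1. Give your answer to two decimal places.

Molecular formula: C13H15ClIN2O+.
M = 13×12.011 + 1×35.45 + 15×1.008 + 1×126.904 + 2×14.007 + 1×15.999 = 377.63 g/mol.

377.63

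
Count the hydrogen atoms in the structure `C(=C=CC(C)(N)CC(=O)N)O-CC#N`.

Hydrogens are implicit in SMILES; fill each atom to its normal valence:
  4 × C: no H
  2 × C: 2 H each → 4
  2 × C: 1 H each → 2
  2 × N: 2 H each → 4
  2 × O: no H
  1 × C: 3 H
  1 × N: no H
  Total hydrogens = 13.

13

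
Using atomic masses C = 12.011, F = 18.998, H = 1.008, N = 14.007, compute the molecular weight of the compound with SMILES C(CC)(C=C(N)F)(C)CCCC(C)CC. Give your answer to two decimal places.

215.36

Molecular formula: C13H26FN.
M = 13×12.011 + 1×18.998 + 26×1.008 + 1×14.007 = 215.36 g/mol.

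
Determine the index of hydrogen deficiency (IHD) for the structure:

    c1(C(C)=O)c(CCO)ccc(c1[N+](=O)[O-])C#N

8

Molecular formula from the SMILES: C11H10N2O4.
DoU = (2C + 2 + N − H − X)/2 = (2·11 + 2 + 2 − 10 − 0)/2 = 16/2 = 8.
(Structurally: 1 ring(s) + 7 π bond(s) = 8.)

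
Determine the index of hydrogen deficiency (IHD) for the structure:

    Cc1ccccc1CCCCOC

4

Molecular formula from the SMILES: C12H18O.
DoU = (2C + 2 + N − H − X)/2 = (2·12 + 2 + 0 − 18 − 0)/2 = 8/2 = 4.
(Structurally: 1 ring(s) + 3 π bond(s) = 4.)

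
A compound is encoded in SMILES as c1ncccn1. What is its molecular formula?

Heavy atoms from the SMILES: 4 C, 2 N.
Implicit hydrogens by atom environment:
  4 × C (aromatic): 1 H each → 4
  2 × N (aromatic): no H
  Total hydrogens = 4.
Molecular formula: C4H4N2

C4H4N2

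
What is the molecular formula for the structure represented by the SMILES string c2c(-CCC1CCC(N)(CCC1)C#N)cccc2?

C16H22N2

Heavy atoms from the SMILES: 16 C, 2 N.
Implicit hydrogens by atom environment:
  7 × C: 2 H each → 14
  5 × C (aromatic): 1 H each → 5
  2 × C: no H
  1 × C: 1 H
  1 × C (aromatic): no H
  1 × N: 2 H
  1 × N: no H
  Total hydrogens = 22.
Molecular formula: C16H22N2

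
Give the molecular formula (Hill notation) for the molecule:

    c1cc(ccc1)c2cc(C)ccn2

C12H11N

Heavy atoms from the SMILES: 12 C, 1 N.
Implicit hydrogens by atom environment:
  8 × C (aromatic): 1 H each → 8
  3 × C (aromatic): no H
  1 × C: 3 H
  1 × N (aromatic): no H
  Total hydrogens = 11.
Molecular formula: C12H11N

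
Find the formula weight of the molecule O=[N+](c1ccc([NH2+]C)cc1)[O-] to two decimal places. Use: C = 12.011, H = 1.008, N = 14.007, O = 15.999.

153.16

Molecular formula: C7H9N2O2+.
M = 7×12.011 + 9×1.008 + 2×14.007 + 2×15.999 = 153.16 g/mol.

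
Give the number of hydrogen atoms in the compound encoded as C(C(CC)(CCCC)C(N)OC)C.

Hydrogens are implicit in SMILES; fill each atom to its normal valence:
  5 × C: 2 H each → 10
  4 × C: 3 H each → 12
  1 × C: 1 H
  1 × C: no H
  1 × N: 2 H
  1 × O: no H
  Total hydrogens = 25.

25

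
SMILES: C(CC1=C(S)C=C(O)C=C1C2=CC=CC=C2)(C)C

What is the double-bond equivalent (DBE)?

8

Molecular formula from the SMILES: C16H18OS.
DoU = (2C + 2 + N − H − X)/2 = (2·16 + 2 + 0 − 18 − 0)/2 = 16/2 = 8.
(Structurally: 2 ring(s) + 6 π bond(s) = 8.)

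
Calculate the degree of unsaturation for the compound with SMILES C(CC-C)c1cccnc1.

Molecular formula from the SMILES: C9H13N.
DoU = (2C + 2 + N − H − X)/2 = (2·9 + 2 + 1 − 13 − 0)/2 = 8/2 = 4.
(Structurally: 1 ring(s) + 3 π bond(s) = 4.)

4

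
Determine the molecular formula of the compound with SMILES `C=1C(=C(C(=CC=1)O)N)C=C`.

Heavy atoms from the SMILES: 8 C, 1 N, 1 O.
Implicit hydrogens by atom environment:
  3 × C (aromatic): 1 H each → 3
  3 × C (aromatic): no H
  1 × C: 2 H
  1 × C: 1 H
  1 × N: 2 H
  1 × O: 1 H
  Total hydrogens = 9.
Molecular formula: C8H9NO

C8H9NO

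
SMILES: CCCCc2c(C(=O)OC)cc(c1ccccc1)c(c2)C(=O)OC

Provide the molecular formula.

Heavy atoms from the SMILES: 20 C, 4 O.
Implicit hydrogens by atom environment:
  7 × C (aromatic): 1 H each → 7
  5 × C (aromatic): no H
  4 × O: no H
  3 × C: 3 H each → 9
  3 × C: 2 H each → 6
  2 × C: no H
  Total hydrogens = 22.
Molecular formula: C20H22O4

C20H22O4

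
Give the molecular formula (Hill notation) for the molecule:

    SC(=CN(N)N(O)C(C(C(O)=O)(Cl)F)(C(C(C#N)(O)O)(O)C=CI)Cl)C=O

Heavy atoms from the SMILES: 11 C, 2 Cl, 1 F, 1 I, 4 N, 7 O, 1 S.
Implicit hydrogens by atom environment:
  7 × C: no H
  5 × O: 1 H each → 5
  4 × C: 1 H each → 4
  3 × N: no H
  2 × Cl: no H
  2 × O: no H
  1 × F: no H
  1 × I: no H
  1 × N: 2 H
  1 × S: 1 H
  Total hydrogens = 12.
Molecular formula: C11H12Cl2FIN4O7S

C11H12Cl2FIN4O7S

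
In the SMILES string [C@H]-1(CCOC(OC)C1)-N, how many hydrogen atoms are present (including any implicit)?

Hydrogens are implicit in SMILES; fill each atom to its normal valence:
  3 × C: 2 H each → 6
  2 × C: 1 H each → 2
  2 × O: no H
  1 × C: 3 H
  1 × N: 2 H
  Total hydrogens = 13.

13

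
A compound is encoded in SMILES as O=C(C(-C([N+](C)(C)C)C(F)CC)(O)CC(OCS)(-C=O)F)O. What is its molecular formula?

Heavy atoms from the SMILES: 13 C, 2 F, 1 N, 5 O, 1 S.
Implicit hydrogens by atom environment:
  4 × C: 3 H each → 12
  3 × C: 2 H each → 6
  3 × C: 1 H each → 3
  3 × C: no H
  3 × O: no H
  2 × F: no H
  2 × O: 1 H each → 2
  1 × N (charge +1): no H
  1 × S: 1 H
  Total hydrogens = 24.
Net charge +1.
Molecular formula: C13H24F2NO5S+

C13H24F2NO5S+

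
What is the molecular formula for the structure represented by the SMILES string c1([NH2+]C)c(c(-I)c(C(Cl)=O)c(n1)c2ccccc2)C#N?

Heavy atoms from the SMILES: 14 C, 1 Cl, 1 I, 3 N, 1 O.
Implicit hydrogens by atom environment:
  6 × C (aromatic): no H
  5 × C (aromatic): 1 H each → 5
  2 × C: no H
  1 × C: 3 H
  1 × Cl: no H
  1 × I: no H
  1 × N (charge +1): 2 H
  1 × N (aromatic): no H
  1 × N: no H
  1 × O: no H
  Total hydrogens = 10.
Net charge +1.
Molecular formula: C14H10ClIN3O+

C14H10ClIN3O+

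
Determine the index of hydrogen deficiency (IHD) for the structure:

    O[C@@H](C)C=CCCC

Molecular formula from the SMILES: C7H14O.
DoU = (2C + 2 + N − H − X)/2 = (2·7 + 2 + 0 − 14 − 0)/2 = 2/2 = 1.
(Structurally: 0 ring(s) + 1 π bond(s) = 1.)

1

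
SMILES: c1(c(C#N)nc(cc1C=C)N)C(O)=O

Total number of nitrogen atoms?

3

The symbol for nitrogen appears 3 times in the SMILES.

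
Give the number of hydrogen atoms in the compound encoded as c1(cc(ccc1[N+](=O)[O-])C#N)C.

Hydrogens are implicit in SMILES; fill each atom to its normal valence:
  3 × C (aromatic): 1 H each → 3
  3 × C (aromatic): no H
  1 × C: 3 H
  1 × C: no H
  1 × N: no H
  1 × N (charge +1): no H
  1 × O: no H
  1 × O (charge -1): no H
  Total hydrogens = 6.

6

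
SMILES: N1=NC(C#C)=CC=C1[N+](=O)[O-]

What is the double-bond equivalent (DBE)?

Molecular formula from the SMILES: C6H3N3O2.
DoU = (2C + 2 + N − H − X)/2 = (2·6 + 2 + 3 − 3 − 0)/2 = 14/2 = 7.
(Structurally: 1 ring(s) + 6 π bond(s) = 7.)

7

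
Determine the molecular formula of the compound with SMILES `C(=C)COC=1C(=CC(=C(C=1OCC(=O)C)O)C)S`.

C13H16O4S

Heavy atoms from the SMILES: 13 C, 4 O, 1 S.
Implicit hydrogens by atom environment:
  5 × C (aromatic): no H
  3 × C: 2 H each → 6
  3 × O: no H
  2 × C: 3 H each → 6
  1 × C (aromatic): 1 H
  1 × C: 1 H
  1 × C: no H
  1 × O: 1 H
  1 × S: 1 H
  Total hydrogens = 16.
Molecular formula: C13H16O4S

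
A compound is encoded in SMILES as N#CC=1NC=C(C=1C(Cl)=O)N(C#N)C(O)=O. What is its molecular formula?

C8H3ClN4O3

Heavy atoms from the SMILES: 8 C, 1 Cl, 4 N, 3 O.
Implicit hydrogens by atom environment:
  4 × C: no H
  3 × C (aromatic): no H
  3 × N: no H
  2 × O: no H
  1 × C (aromatic): 1 H
  1 × Cl: no H
  1 × N (aromatic): 1 H
  1 × O: 1 H
  Total hydrogens = 3.
Molecular formula: C8H3ClN4O3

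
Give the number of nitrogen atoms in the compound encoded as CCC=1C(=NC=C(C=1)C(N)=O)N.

The symbol for nitrogen appears 3 times in the SMILES.

3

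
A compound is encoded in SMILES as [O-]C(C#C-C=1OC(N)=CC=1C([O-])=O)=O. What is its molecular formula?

[C8H3NO5]2-

Heavy atoms from the SMILES: 8 C, 1 N, 5 O.
Implicit hydrogens by atom environment:
  4 × C: no H
  3 × C (aromatic): no H
  2 × O: no H
  2 × O (charge -1): no H
  1 × C (aromatic): 1 H
  1 × N: 2 H
  1 × O (aromatic): no H
  Total hydrogens = 3.
Net charge -2.
Molecular formula: [C8H3NO5]2-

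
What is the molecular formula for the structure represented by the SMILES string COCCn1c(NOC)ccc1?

C8H14N2O2

Heavy atoms from the SMILES: 8 C, 2 N, 2 O.
Implicit hydrogens by atom environment:
  3 × C (aromatic): 1 H each → 3
  2 × C: 3 H each → 6
  2 × C: 2 H each → 4
  2 × O: no H
  1 × C (aromatic): no H
  1 × N: 1 H
  1 × N (aromatic): no H
  Total hydrogens = 14.
Molecular formula: C8H14N2O2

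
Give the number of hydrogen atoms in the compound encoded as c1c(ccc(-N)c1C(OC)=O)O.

9

Hydrogens are implicit in SMILES; fill each atom to its normal valence:
  3 × C (aromatic): 1 H each → 3
  3 × C (aromatic): no H
  2 × O: no H
  1 × C: 3 H
  1 × C: no H
  1 × N: 2 H
  1 × O: 1 H
  Total hydrogens = 9.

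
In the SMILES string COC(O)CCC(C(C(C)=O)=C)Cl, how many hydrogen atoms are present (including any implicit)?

Hydrogens are implicit in SMILES; fill each atom to its normal valence:
  3 × C: 2 H each → 6
  2 × C: 3 H each → 6
  2 × C: 1 H each → 2
  2 × C: no H
  2 × O: no H
  1 × Cl: no H
  1 × O: 1 H
  Total hydrogens = 15.

15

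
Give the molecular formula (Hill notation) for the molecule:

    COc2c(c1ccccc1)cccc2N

Heavy atoms from the SMILES: 13 C, 1 N, 1 O.
Implicit hydrogens by atom environment:
  8 × C (aromatic): 1 H each → 8
  4 × C (aromatic): no H
  1 × C: 3 H
  1 × N: 2 H
  1 × O: no H
  Total hydrogens = 13.
Molecular formula: C13H13NO

C13H13NO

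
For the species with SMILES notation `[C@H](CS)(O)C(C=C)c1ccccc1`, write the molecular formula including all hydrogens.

C11H14OS

Heavy atoms from the SMILES: 11 C, 1 O, 1 S.
Implicit hydrogens by atom environment:
  5 × C (aromatic): 1 H each → 5
  3 × C: 1 H each → 3
  2 × C: 2 H each → 4
  1 × C (aromatic): no H
  1 × O: 1 H
  1 × S: 1 H
  Total hydrogens = 14.
Molecular formula: C11H14OS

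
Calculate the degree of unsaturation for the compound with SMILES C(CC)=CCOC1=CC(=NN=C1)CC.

5

Molecular formula from the SMILES: C11H16N2O.
DoU = (2C + 2 + N − H − X)/2 = (2·11 + 2 + 2 − 16 − 0)/2 = 10/2 = 5.
(Structurally: 1 ring(s) + 4 π bond(s) = 5.)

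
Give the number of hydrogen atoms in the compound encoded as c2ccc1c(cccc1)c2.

8

Hydrogens are implicit in SMILES; fill each atom to its normal valence:
  8 × C (aromatic): 1 H each → 8
  2 × C (aromatic): no H
  Total hydrogens = 8.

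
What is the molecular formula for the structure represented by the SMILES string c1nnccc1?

Heavy atoms from the SMILES: 4 C, 2 N.
Implicit hydrogens by atom environment:
  4 × C (aromatic): 1 H each → 4
  2 × N (aromatic): no H
  Total hydrogens = 4.
Molecular formula: C4H4N2

C4H4N2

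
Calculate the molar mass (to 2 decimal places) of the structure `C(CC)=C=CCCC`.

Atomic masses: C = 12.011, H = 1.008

110.20

Molecular formula: C8H14.
M = 8×12.011 + 14×1.008 = 110.20 g/mol.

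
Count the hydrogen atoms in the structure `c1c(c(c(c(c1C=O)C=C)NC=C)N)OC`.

Hydrogens are implicit in SMILES; fill each atom to its normal valence:
  5 × C (aromatic): no H
  3 × C: 1 H each → 3
  2 × C: 2 H each → 4
  2 × O: no H
  1 × C: 3 H
  1 × C (aromatic): 1 H
  1 × N: 2 H
  1 × N: 1 H
  Total hydrogens = 14.

14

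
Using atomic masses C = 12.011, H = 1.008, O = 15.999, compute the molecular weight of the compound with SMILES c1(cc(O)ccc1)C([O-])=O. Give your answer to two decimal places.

137.11

Molecular formula: C7H5O3-.
M = 7×12.011 + 5×1.008 + 3×15.999 = 137.11 g/mol.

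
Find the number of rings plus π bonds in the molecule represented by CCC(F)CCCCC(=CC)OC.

1

Molecular formula from the SMILES: C11H21FO.
DoU = (2C + 2 + N − H − X)/2 = (2·11 + 2 + 0 − 21 − 1)/2 = 2/2 = 1.
(Structurally: 0 ring(s) + 1 π bond(s) = 1.)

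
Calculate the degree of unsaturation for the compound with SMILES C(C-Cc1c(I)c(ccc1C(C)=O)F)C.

5

Molecular formula from the SMILES: C12H14FIO.
DoU = (2C + 2 + N − H − X)/2 = (2·12 + 2 + 0 − 14 − 2)/2 = 10/2 = 5.
(Structurally: 1 ring(s) + 4 π bond(s) = 5.)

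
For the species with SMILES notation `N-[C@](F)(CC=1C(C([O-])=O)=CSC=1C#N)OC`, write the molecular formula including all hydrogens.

Heavy atoms from the SMILES: 9 C, 1 F, 2 N, 3 O, 1 S.
Implicit hydrogens by atom environment:
  3 × C (aromatic): no H
  3 × C: no H
  2 × O: no H
  1 × C: 3 H
  1 × C: 2 H
  1 × C (aromatic): 1 H
  1 × F: no H
  1 × N: 2 H
  1 × N: no H
  1 × O (charge -1): no H
  1 × S (aromatic): no H
  Total hydrogens = 8.
Net charge -1.
Molecular formula: C9H8FN2O3S-

C9H8FN2O3S-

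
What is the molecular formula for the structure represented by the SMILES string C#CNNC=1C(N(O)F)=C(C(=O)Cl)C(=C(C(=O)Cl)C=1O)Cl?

Heavy atoms from the SMILES: 10 C, 3 Cl, 1 F, 3 N, 4 O.
Implicit hydrogens by atom environment:
  6 × C (aromatic): no H
  3 × C: no H
  3 × Cl: no H
  2 × N: 1 H each → 2
  2 × O: 1 H each → 2
  2 × O: no H
  1 × C: 1 H
  1 × F: no H
  1 × N: no H
  Total hydrogens = 5.
Molecular formula: C10H5Cl3FN3O4

C10H5Cl3FN3O4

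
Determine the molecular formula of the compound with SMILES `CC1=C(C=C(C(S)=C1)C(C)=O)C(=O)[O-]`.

C10H9O3S-

Heavy atoms from the SMILES: 10 C, 3 O, 1 S.
Implicit hydrogens by atom environment:
  4 × C (aromatic): no H
  2 × C: 3 H each → 6
  2 × C (aromatic): 1 H each → 2
  2 × C: no H
  2 × O: no H
  1 × O (charge -1): no H
  1 × S: 1 H
  Total hydrogens = 9.
Net charge -1.
Molecular formula: C10H9O3S-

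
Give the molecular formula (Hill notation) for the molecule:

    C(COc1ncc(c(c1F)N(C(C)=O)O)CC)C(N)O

C12H18FN3O4

Heavy atoms from the SMILES: 12 C, 1 F, 3 N, 4 O.
Implicit hydrogens by atom environment:
  4 × C (aromatic): no H
  3 × C: 2 H each → 6
  2 × C: 3 H each → 6
  2 × O: 1 H each → 2
  2 × O: no H
  1 × C (aromatic): 1 H
  1 × C: 1 H
  1 × C: no H
  1 × F: no H
  1 × N: 2 H
  1 × N (aromatic): no H
  1 × N: no H
  Total hydrogens = 18.
Molecular formula: C12H18FN3O4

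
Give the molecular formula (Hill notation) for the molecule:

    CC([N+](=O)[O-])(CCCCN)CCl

Heavy atoms from the SMILES: 7 C, 1 Cl, 2 N, 2 O.
Implicit hydrogens by atom environment:
  5 × C: 2 H each → 10
  1 × C: 3 H
  1 × C: no H
  1 × Cl: no H
  1 × N: 2 H
  1 × N (charge +1): no H
  1 × O: no H
  1 × O (charge -1): no H
  Total hydrogens = 15.
Molecular formula: C7H15ClN2O2

C7H15ClN2O2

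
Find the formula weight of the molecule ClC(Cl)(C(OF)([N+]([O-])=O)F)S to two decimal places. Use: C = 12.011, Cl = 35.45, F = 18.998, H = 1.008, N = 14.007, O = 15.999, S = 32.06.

Molecular formula: C2HCl2F2NO3S.
M = 2×12.011 + 2×35.45 + 2×18.998 + 1×1.008 + 1×14.007 + 3×15.999 + 1×32.06 = 227.99 g/mol.

227.99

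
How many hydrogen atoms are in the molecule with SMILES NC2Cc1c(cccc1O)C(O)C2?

13

Hydrogens are implicit in SMILES; fill each atom to its normal valence:
  3 × C (aromatic): 1 H each → 3
  3 × C (aromatic): no H
  2 × C: 2 H each → 4
  2 × C: 1 H each → 2
  2 × O: 1 H each → 2
  1 × N: 2 H
  Total hydrogens = 13.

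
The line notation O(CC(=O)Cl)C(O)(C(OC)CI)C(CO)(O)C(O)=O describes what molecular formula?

C9H14ClIO8

Heavy atoms from the SMILES: 9 C, 1 Cl, 1 I, 8 O.
Implicit hydrogens by atom environment:
  4 × C: no H
  4 × O: 1 H each → 4
  4 × O: no H
  3 × C: 2 H each → 6
  1 × C: 3 H
  1 × C: 1 H
  1 × Cl: no H
  1 × I: no H
  Total hydrogens = 14.
Molecular formula: C9H14ClIO8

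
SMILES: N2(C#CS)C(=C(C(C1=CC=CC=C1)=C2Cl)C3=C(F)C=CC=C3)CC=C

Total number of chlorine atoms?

The symbol for chlorine appears 1 time in the SMILES.

1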